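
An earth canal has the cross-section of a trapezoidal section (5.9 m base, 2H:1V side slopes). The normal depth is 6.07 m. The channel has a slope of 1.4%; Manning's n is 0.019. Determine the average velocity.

V = 13.8 m/s

With bottom width b = 5.9 m and side slope z = 2: A = (b + zy)y = (5.9 + 2×6.07)×6.07 = 109.5 m²; P = b + 2y√(1+z²) = 5.9 + 2×6.07×2.236 = 33.05 m.
Hydraulic radius R = A/P = 109.5/33.05 = 3.314 m.
From Manning's equation, V = (1/n) R^(2/3) S^(1/2) = (1/0.019) × 3.314^(2/3) × 0.014^(1/2) = 13.8 m/s.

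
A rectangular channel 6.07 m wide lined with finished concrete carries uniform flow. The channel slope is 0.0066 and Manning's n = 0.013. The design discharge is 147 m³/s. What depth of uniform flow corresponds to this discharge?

Manning's equation rearranged: A R^(2/3) = nQ / (1·√S) = 0.013 × 147 / (√0.0066) = 23.52.
Try y = 3.37 m: A R^(2/3) = 27.95 — over.
Try y = 2.15 m: A R^(2/3) = 15.21 — short.
Try y = 2.96 m: A R^(2/3) = 23.53 — close enough.

y_n = 2.96 m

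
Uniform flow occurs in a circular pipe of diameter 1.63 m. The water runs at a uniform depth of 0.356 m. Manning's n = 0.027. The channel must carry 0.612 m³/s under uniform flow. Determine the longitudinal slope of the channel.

S = 0.019

For a circular section of diameter D = 1.63 m at depth y = 0.356 m, the central angle is θ = 2 arccos(1 − 2y/D) = 1.945 rad. Then A = (D²/8)(θ − sin θ) = 0.3369 m² and P = Dθ/2 = 1.585 m.
Hydraulic radius R = A/P = 0.3369/1.585 = 0.2125 m.
From Manning's equation, S = [nQ / (1 A R^(2/3))]² = [0.027 × 0.612 / (1 × 0.3369 × 0.2125^(2/3))]² = 0.019.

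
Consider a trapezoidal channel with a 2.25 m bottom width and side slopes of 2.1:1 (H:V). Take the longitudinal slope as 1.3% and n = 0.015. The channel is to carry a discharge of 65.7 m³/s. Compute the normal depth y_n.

y_n = 1.61 m

Manning's equation rearranged: A R^(2/3) = nQ / (1·√S) = 0.015 × 65.7 / (√0.013) = 8.643.
Trying y = 2.05 m: A R^(2/3) = 14.67 — over.
Trying y = 1.61 m: A R^(2/3) = 8.643 — close enough.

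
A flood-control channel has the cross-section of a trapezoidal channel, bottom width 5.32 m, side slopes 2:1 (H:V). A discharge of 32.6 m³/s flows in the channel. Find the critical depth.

At critical depth, Q² T / (g A³) = 1, i.e. A³/T = Q²/g = 32.6²/9.81 = 108.3.
Trying y = 1.53 m: A³/T = 184.2 — high.
Trying y = 1.32 m: A³/T = 109.4 — matches.

y_c = 1.32 m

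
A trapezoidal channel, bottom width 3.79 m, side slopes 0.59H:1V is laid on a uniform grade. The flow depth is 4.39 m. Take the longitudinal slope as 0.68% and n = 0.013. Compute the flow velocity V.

With bottom width b = 3.79 m and side slope z = 0.59: A = (b + zy)y = (3.79 + 0.59×4.39)×4.39 = 28.01 m²; P = b + 2y√(1+z²) = 3.79 + 2×4.39×1.161 = 13.98 m.
Hydraulic radius R = A/P = 28.01/13.98 = 2.003 m.
From Manning's equation, V = (1/n) R^(2/3) S^(1/2) = (1/0.013) × 2.003^(2/3) × 0.0068^(1/2) = 10.1 m/s.

V = 10.1 m/s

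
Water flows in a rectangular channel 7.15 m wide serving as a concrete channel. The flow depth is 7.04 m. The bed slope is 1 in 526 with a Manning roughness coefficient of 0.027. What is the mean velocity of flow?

V = 2.87 m/s

Flow area A = b·y = 7.15 × 7.04 = 50.34 m². Wetted perimeter P = b + 2y = 7.15 + 2×7.04 = 21.23 m.
Hydraulic radius R = A/P = 50.34/21.23 = 2.371 m.
From Manning's equation, V = (1/n) R^(2/3) S^(1/2) = (1/0.027) × 2.371^(2/3) × 0.001901^(1/2) = 2.87 m/s.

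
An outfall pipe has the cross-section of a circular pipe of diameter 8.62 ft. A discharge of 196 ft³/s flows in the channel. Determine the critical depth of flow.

y_c = 3.42 ft

At critical depth, Q² T / (g A³) = 1, i.e. A³/T = Q²/g = 196²/32.2 = 1193.
Try y = 3.86 ft: A³/T = 1891 — high.
Try y = 2.43 ft: A³/T = 317.4 — low.
Try y = 3.42 ft: A³/T = 1189 — matches.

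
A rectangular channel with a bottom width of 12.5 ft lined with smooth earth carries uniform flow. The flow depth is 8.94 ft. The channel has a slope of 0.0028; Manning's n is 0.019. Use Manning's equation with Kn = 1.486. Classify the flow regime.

Flow area A = b·y = 12.5 × 8.94 = 111.8 ft². Wetted perimeter P = b + 2y = 12.5 + 2×8.94 = 30.38 ft.
Hydraulic radius R = A/P = 111.8/30.38 = 3.678 ft.
V = (1.486/n) R^(2/3) √S = (1.486/0.019) × 3.678^(2/3) × √0.0028 = 9.862 ft/s. Hydraulic depth D_h = A/T = 111.8/12.5 = 8.94 ft.
Froude number Fr = V/√(g·D_h) = 9.862/√(32.2×8.94) = 0.581, which is less than 1, so the flow is subcritical.

subcritical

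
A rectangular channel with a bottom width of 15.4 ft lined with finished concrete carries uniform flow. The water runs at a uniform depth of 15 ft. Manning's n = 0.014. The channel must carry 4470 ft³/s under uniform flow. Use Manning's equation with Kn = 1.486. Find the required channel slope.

Flow area A = b·y = 15.4 × 15 = 231 ft². Wetted perimeter P = b + 2y = 15.4 + 2×15 = 45.4 ft.
Hydraulic radius R = A/P = 231/45.4 = 5.088 ft.
From Manning's equation, S = [nQ / (1.486 A R^(2/3))]² = [0.014 × 4470 / (1.486 × 231 × 5.088^(2/3))]² = 0.0038.

S = 0.0038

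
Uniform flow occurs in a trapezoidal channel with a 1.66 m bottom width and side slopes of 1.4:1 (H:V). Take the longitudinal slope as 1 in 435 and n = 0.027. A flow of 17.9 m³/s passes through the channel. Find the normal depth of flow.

y_n = 2.09 m

Manning's equation rearranged: A R^(2/3) = nQ / (1·√S) = 0.027 × 17.9 / (√0.002299) = 10.08.
At y = 2.3 m: A R^(2/3) = 12.48 — too large.
At y = 2.09 m: A R^(2/3) = 10.11 — close enough.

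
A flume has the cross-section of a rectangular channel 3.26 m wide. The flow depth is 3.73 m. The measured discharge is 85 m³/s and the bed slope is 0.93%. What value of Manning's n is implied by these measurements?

Flow area A = b·y = 3.26 × 3.73 = 12.16 m². Wetted perimeter P = b + 2y = 3.26 + 2×3.73 = 10.72 m.
Hydraulic radius R = A/P = 12.16/10.72 = 1.134 m.
Rearranging Manning's equation: n = (1/Q) A R^(2/3) S^(1/2) = (1/85) × 12.16 × 1.134^(2/3) × √0.0093 = 0.015.

n = 0.015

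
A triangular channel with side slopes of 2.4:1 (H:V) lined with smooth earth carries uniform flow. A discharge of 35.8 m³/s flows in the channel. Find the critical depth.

At critical depth, Q² T / (g A³) = 1, i.e. A³/T = Q²/g = 35.8²/9.81 = 130.6.
Try y = 1.7 m: A³/T = 40.89 — too small.
Try y = 2.14 m: A³/T = 129.3 — matches.

y_c = 2.14 m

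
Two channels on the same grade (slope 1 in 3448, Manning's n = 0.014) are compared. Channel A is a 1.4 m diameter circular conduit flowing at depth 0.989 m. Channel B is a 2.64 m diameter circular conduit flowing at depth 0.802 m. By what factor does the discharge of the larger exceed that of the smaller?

1.29

Channel A: For a circular section of diameter D = 1.4 m at depth y = 0.989 m, the central angle is θ = 2 arccos(1 − 2y/D) = 3.993 rad. Then A = (D²/8)(θ − sin θ) = 1.162 m² and P = Dθ/2 = 2.795 m. Hydraulic radius R = A/P = 1.162/2.795 = 0.4159 m. Q_A = (1/0.014)·1.162·0.4159^(2/3)·√0.00029 = 0.7879 m³/s.
Channel B: For a circular section of diameter D = 2.64 m at depth y = 0.802 m, the central angle is θ = 2 arccos(1 − 2y/D) = 2.335 rad. Then A = (D²/8)(θ − sin θ) = 1.405 m² and P = Dθ/2 = 3.082 m. Hydraulic radius R = A/P = 1.405/3.082 = 0.456 m. Q_B = (1/0.014)·1.405·0.456^(2/3)·√0.00029 = 1.013 m³/s.
The larger discharge is 1.013 m³/s and the smaller is 0.7879 m³/s; the ratio is 1.29.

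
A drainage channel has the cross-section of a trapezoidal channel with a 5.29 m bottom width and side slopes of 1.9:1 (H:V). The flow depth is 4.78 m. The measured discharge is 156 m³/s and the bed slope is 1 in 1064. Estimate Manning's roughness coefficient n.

n = 0.0259

With bottom width b = 5.29 m and side slope z = 1.9: A = (b + zy)y = (5.29 + 1.9×4.78)×4.78 = 68.7 m²; P = b + 2y√(1+z²) = 5.29 + 2×4.78×2.147 = 25.82 m.
Hydraulic radius R = A/P = 68.7/25.82 = 2.661 m.
Rearranging Manning's equation: n = (1/Q) A R^(2/3) S^(1/2) = (1/156) × 68.7 × 2.661^(2/3) × √0.0009398 = 0.0259.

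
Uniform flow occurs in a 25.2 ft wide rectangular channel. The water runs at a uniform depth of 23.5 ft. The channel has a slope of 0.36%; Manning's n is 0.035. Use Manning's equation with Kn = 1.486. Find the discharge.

Flow area A = b·y = 25.2 × 23.5 = 592.2 ft². Wetted perimeter P = b + 2y = 25.2 + 2×23.5 = 72.2 ft.
Hydraulic radius R = A/P = 592.2/72.2 = 8.202 ft.
Manning's equation: Q = (1.486/n) A R^(2/3) S^(1/2) = (1.486/0.035) × 592.2 × 8.202^(2/3) × 0.0036^(1/2) = 6140 ft³/s.

Q = 6140 ft³/s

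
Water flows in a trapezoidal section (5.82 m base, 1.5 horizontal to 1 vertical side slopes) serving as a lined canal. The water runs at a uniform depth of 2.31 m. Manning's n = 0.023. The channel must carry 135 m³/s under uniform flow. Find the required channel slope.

S = 0.012

With bottom width b = 5.82 m and side slope z = 1.5: A = (b + zy)y = (5.82 + 1.5×2.31)×2.31 = 21.45 m²; P = b + 2y√(1+z²) = 5.82 + 2×2.31×1.803 = 14.15 m.
Hydraulic radius R = A/P = 21.45/14.15 = 1.516 m.
From Manning's equation, S = [nQ / (1 A R^(2/3))]² = [0.023 × 135 / (1 × 21.45 × 1.516^(2/3))]² = 0.012.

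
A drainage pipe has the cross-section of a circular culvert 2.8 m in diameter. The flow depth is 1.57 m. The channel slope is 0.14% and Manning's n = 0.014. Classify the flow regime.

subcritical

For a circular section of diameter D = 2.8 m at depth y = 1.57 m, the central angle is θ = 2 arccos(1 − 2y/D) = 3.385 rad. Then A = (D²/8)(θ − sin θ) = 3.554 m² and P = Dθ/2 = 4.739 m.
Hydraulic radius R = A/P = 3.554/4.739 = 0.7498 m.
V = (1/n) R^(2/3) √S = (1/0.014) × 0.7498^(2/3) × √0.0014 = 2.206 m/s. Hydraulic depth D_h = A/T = 3.554/2.779 = 1.279 m.
Froude number Fr = V/√(g·D_h) = 2.206/√(9.81×1.279) = 0.623, which is less than 1, so the flow is subcritical.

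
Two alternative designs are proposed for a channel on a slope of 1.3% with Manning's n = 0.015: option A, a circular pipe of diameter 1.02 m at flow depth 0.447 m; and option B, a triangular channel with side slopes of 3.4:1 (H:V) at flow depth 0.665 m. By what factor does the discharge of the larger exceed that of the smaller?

Channel A: For a circular section of diameter D = 1.02 m at depth y = 0.447 m, the central angle is θ = 2 arccos(1 − 2y/D) = 2.894 rad. Then A = (D²/8)(θ − sin θ) = 0.3445 m² and P = Dθ/2 = 1.476 m. Hydraulic radius R = A/P = 0.3445/1.476 = 0.2334 m. Q_A = (1/0.015)·0.3445·0.2334^(2/3)·√0.013 = 0.9926 m³/s.
Channel B: For a triangular section with side slope z = 3.4: A = zy² = 3.4×0.665² = 1.504 m²; P = 2y√(1+z²) = 2×0.665×3.544 = 4.714 m. Hydraulic radius R = A/P = 1.504/4.714 = 0.319 m. Q_B = (1/0.015)·1.504·0.319^(2/3)·√0.013 = 5.336 m³/s.
The larger discharge is 5.336 m³/s and the smaller is 0.9926 m³/s; the ratio is 5.38.

5.38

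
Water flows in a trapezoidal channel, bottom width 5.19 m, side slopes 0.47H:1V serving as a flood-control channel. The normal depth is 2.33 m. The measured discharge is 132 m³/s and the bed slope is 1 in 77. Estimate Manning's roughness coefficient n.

With bottom width b = 5.19 m and side slope z = 0.47: A = (b + zy)y = (5.19 + 0.47×2.33)×2.33 = 14.64 m²; P = b + 2y√(1+z²) = 5.19 + 2×2.33×1.105 = 10.34 m.
Hydraulic radius R = A/P = 14.64/10.34 = 1.416 m.
Rearranging Manning's equation: n = (1/Q) A R^(2/3) S^(1/2) = (1/132) × 14.64 × 1.416^(2/3) × √0.01299 = 0.0159.

n = 0.0159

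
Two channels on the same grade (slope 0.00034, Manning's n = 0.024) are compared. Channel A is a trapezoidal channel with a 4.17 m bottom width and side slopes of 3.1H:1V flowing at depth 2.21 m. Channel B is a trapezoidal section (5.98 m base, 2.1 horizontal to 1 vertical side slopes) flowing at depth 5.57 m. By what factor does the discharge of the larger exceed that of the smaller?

7.15

Channel A: With bottom width b = 4.17 m and side slope z = 3.1: A = (b + zy)y = (4.17 + 3.1×2.21)×2.21 = 24.36 m²; P = b + 2y√(1+z²) = 4.17 + 2×2.21×3.257 = 18.57 m. Hydraulic radius R = A/P = 24.36/18.57 = 1.312 m. Q_A = (1/0.024)·24.36·1.312^(2/3)·√0.00034 = 22.42 m³/s.
Channel B: With bottom width b = 5.98 m and side slope z = 2.1: A = (b + zy)y = (5.98 + 2.1×5.57)×5.57 = 98.46 m²; P = b + 2y√(1+z²) = 5.98 + 2×5.57×2.326 = 31.89 m. Hydraulic radius R = A/P = 98.46/31.89 = 3.087 m. Q_B = (1/0.024)·98.46·3.087^(2/3)·√0.00034 = 160.4 m³/s.
The larger discharge is 160.4 m³/s and the smaller is 22.42 m³/s; the ratio is 7.15.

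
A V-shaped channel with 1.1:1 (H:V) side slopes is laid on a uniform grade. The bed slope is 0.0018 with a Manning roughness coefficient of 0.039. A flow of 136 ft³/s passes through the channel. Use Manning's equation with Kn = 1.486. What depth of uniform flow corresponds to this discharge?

y_n = 6.52 ft

Manning's equation rearranged: A R^(2/3) = nQ / (1.486·√S) = 0.039 × 136 / (1.486 × √0.0018) = 84.13.
At y = 5.56 ft: A R^(2/3) = 55 — low.
At y = 7.35 ft: A R^(2/3) = 115.8 — high.
At y = 6.52 ft: A R^(2/3) = 84.11 — ≈ 84.13.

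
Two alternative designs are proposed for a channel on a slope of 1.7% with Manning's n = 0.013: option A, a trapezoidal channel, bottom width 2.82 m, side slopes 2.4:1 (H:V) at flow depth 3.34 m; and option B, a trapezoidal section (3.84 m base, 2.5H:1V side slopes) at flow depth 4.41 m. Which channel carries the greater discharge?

channel B

Channel A: With bottom width b = 2.82 m and side slope z = 2.4: A = (b + zy)y = (2.82 + 2.4×3.34)×3.34 = 36.19 m²; P = b + 2y√(1+z²) = 2.82 + 2×3.34×2.6 = 20.19 m. Hydraulic radius R = A/P = 36.19/20.19 = 1.793 m. Q_A = (1/0.013)·36.19·1.793^(2/3)·√0.017 = 535.7 m³/s.
Channel B: With bottom width b = 3.84 m and side slope z = 2.5: A = (b + zy)y = (3.84 + 2.5×4.41)×4.41 = 65.55 m²; P = b + 2y√(1+z²) = 3.84 + 2×4.41×2.693 = 27.59 m. Hydraulic radius R = A/P = 65.55/27.59 = 2.376 m. Q_B = (1/0.013)·65.55·2.376^(2/3)·√0.017 = 1171 m³/s.
Q_A = 535.7 m³/s vs Q_B = 1171 m³/s, so channel B carries more.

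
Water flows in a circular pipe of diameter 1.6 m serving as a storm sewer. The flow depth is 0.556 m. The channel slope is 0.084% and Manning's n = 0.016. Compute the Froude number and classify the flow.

subcritical

For a circular section of diameter D = 1.6 m at depth y = 0.556 m, the central angle is θ = 2 arccos(1 − 2y/D) = 2.522 rad. Then A = (D²/8)(θ − sin θ) = 0.621 m² and P = Dθ/2 = 2.017 m.
Hydraulic radius R = A/P = 0.621/2.017 = 0.3079 m.
V = (1/n) R^(2/3) √S = (1/0.016) × 0.3079^(2/3) × √0.00084 = 0.8259 m/s. Hydraulic depth D_h = A/T = 0.621/1.524 = 0.4076 m.
Froude number Fr = V/√(g·D_h) = 0.8259/√(9.81×0.4076) = 0.413, which is less than 1, so the flow is subcritical.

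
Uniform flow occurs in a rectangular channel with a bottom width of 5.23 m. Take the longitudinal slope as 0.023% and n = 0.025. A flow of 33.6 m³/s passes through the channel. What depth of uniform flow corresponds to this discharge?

y_n = 6.91 m

Manning's equation rearranged: A R^(2/3) = nQ / (1·√S) = 0.025 × 33.6 / (√0.00023) = 55.39.
Trying y = 7.62 m: A R^(2/3) = 62.14 — high.
Trying y = 5.34 m: A R^(2/3) = 40.64 — low.
Trying y = 6.91 m: A R^(2/3) = 55.38 — close enough.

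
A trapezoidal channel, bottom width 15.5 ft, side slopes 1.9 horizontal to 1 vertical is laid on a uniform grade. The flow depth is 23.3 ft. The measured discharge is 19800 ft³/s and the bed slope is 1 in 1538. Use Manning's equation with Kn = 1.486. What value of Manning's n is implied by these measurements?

n = 0.014

With bottom width b = 15.5 ft and side slope z = 1.9: A = (b + zy)y = (15.5 + 1.9×23.3)×23.3 = 1393 ft²; P = b + 2y√(1+z²) = 15.5 + 2×23.3×2.147 = 115.6 ft.
Hydraulic radius R = A/P = 1393/115.6 = 12.05 ft.
Rearranging Manning's equation: n = (1.486/Q) A R^(2/3) S^(1/2) = (1.486/19800) × 1393 × 12.05^(2/3) × √0.0006502 = 0.014.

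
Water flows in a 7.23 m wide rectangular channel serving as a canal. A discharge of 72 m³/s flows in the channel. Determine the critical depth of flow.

For a rectangular channel, critical depth y_c = (q²/g)^(1/3) where q = Q/b = 72/7.23 = 9.959 m²/s.
So y_c = (9.959²/9.81)^(1/3) = 2.16 m.

y_c = 2.16 m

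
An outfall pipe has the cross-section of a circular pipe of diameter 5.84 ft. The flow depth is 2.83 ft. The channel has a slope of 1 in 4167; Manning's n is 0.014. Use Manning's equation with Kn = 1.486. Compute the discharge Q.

For a circular section of diameter D = 5.84 ft at depth y = 2.83 ft, the central angle is θ = 2 arccos(1 − 2y/D) = 3.08 rad. Then A = (D²/8)(θ − sin θ) = 12.87 ft² and P = Dθ/2 = 8.993 ft.
Hydraulic radius R = A/P = 12.87/8.993 = 1.431 ft.
Manning's equation: Q = (1.486/n) A R^(2/3) S^(1/2) = (1.486/0.014) × 12.87 × 1.431^(2/3) × 0.00024^(1/2) = 26.9 ft³/s.

Q = 26.9 ft³/s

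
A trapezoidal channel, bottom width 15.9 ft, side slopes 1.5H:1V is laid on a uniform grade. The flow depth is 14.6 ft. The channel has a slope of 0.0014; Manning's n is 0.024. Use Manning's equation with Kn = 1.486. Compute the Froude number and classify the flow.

With bottom width b = 15.9 ft and side slope z = 1.5: A = (b + zy)y = (15.9 + 1.5×14.6)×14.6 = 551.9 ft²; P = b + 2y√(1+z²) = 15.9 + 2×14.6×1.803 = 68.54 ft.
Hydraulic radius R = A/P = 551.9/68.54 = 8.052 ft.
V = (1.486/n) R^(2/3) √S = (1.486/0.024) × 8.052^(2/3) × √0.0014 = 9.307 ft/s. Hydraulic depth D_h = A/T = 551.9/59.7 = 9.244 ft.
Froude number Fr = V/√(g·D_h) = 9.307/√(32.2×9.244) = 0.539, which is less than 1, so the flow is subcritical.

subcritical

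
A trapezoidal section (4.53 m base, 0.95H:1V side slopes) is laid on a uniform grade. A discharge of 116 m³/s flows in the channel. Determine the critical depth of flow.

At critical depth, Q² T / (g A³) = 1, i.e. A³/T = Q²/g = 116²/9.81 = 1372.
Trying y = 4.11 m: A³/T = 3376 — over.
Trying y = 2.22 m: A³/T = 366 — short.
Trying y = 3.22 m: A³/T = 1370 — matches.

y_c = 3.22 m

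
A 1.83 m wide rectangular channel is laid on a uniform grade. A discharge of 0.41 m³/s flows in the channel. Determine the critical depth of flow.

For a rectangular channel, critical depth y_c = (q²/g)^(1/3) where q = Q/b = 0.41/1.83 = 0.224 m²/s.
So y_c = (0.224²/9.81)^(1/3) = 0.172 m.

y_c = 0.172 m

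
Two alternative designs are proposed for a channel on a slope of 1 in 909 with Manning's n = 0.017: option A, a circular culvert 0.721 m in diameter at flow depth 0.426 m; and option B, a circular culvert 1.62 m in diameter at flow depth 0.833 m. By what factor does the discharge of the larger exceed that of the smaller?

Channel A: For a circular section of diameter D = 0.721 m at depth y = 0.426 m, the central angle is θ = 2 arccos(1 − 2y/D) = 3.507 rad. Then A = (D²/8)(θ − sin θ) = 0.2511 m² and P = Dθ/2 = 1.264 m. Hydraulic radius R = A/P = 0.2511/1.264 = 0.1986 m. Q_A = (1/0.017)·0.2511·0.1986^(2/3)·√0.0011 = 0.1668 m³/s.
Channel B: For a circular section of diameter D = 1.62 m at depth y = 0.833 m, the central angle is θ = 2 arccos(1 − 2y/D) = 3.198 rad. Then A = (D²/8)(θ − sin θ) = 1.068 m² and P = Dθ/2 = 2.591 m. Hydraulic radius R = A/P = 1.068/2.591 = 0.4122 m. Q_B = (1/0.017)·1.068·0.4122^(2/3)·√0.0011 = 1.154 m³/s.
The larger discharge is 1.154 m³/s and the smaller is 0.1668 m³/s; the ratio is 6.92.

6.92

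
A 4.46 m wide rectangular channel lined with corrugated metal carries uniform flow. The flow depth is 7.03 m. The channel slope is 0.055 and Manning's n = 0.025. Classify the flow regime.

Flow area A = b·y = 4.46 × 7.03 = 31.35 m². Wetted perimeter P = b + 2y = 4.46 + 2×7.03 = 18.52 m.
Hydraulic radius R = A/P = 31.35/18.52 = 1.693 m.
V = (1/n) R^(2/3) √S = (1/0.025) × 1.693^(2/3) × √0.055 = 13.33 m/s. Hydraulic depth D_h = A/T = 31.35/4.46 = 7.03 m.
Froude number Fr = V/√(g·D_h) = 13.33/√(9.81×7.03) = 1.6, which is greater than 1, so the flow is supercritical.

supercritical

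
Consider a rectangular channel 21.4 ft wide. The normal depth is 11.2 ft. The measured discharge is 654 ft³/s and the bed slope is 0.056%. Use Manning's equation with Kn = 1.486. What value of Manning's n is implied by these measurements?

Flow area A = b·y = 21.4 × 11.2 = 239.7 ft². Wetted perimeter P = b + 2y = 21.4 + 2×11.2 = 43.8 ft.
Hydraulic radius R = A/P = 239.7/43.8 = 5.472 ft.
Rearranging Manning's equation: n = (1.486/Q) A R^(2/3) S^(1/2) = (1.486/654) × 239.7 × 5.472^(2/3) × √0.00056 = 0.04.

n = 0.04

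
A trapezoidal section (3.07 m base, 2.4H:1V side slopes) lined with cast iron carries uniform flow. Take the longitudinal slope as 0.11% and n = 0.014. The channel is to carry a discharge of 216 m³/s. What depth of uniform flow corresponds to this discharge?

y_n = 4.15 m

Manning's equation rearranged: A R^(2/3) = nQ / (1·√S) = 0.014 × 216 / (√0.0011) = 91.18.
At y = 3.55 m: A R^(2/3) = 63.36 — too small.
At y = 4.81 m: A R^(2/3) = 129.6 — too large.
At y = 4.15 m: A R^(2/3) = 91.29 — matches.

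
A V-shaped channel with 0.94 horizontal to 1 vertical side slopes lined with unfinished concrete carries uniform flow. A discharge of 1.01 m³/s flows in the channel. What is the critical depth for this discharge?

At critical depth, Q² T / (g A³) = 1, i.e. A³/T = Q²/g = 1.01²/9.81 = 0.104.
At y = 0.812 m: A³/T = 0.156 — high.
At y = 0.749 m: A³/T = 0.1041 — close enough.

y_c = 0.749 m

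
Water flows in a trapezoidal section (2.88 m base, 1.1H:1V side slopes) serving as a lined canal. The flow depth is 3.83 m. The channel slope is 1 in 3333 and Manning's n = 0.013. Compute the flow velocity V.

V = 2.05 m/s

With bottom width b = 2.88 m and side slope z = 1.1: A = (b + zy)y = (2.88 + 1.1×3.83)×3.83 = 27.17 m²; P = b + 2y√(1+z²) = 2.88 + 2×3.83×1.487 = 14.27 m.
Hydraulic radius R = A/P = 27.17/14.27 = 1.904 m.
From Manning's equation, V = (1/n) R^(2/3) S^(1/2) = (1/0.013) × 1.904^(2/3) × 0.0003^(1/2) = 2.05 m/s.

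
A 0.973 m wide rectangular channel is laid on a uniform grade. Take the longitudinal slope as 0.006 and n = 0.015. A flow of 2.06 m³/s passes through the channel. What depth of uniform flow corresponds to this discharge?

y_n = 0.887 m

Manning's equation rearranged: A R^(2/3) = nQ / (1·√S) = 0.015 × 2.06 / (√0.006) = 0.3989.
Try y = 1.09 m: A R^(2/3) = 0.513 — over.
Try y = 0.647 m: A R^(2/3) = 0.268 — short.
Try y = 0.887 m: A R^(2/3) = 0.3989 — matches.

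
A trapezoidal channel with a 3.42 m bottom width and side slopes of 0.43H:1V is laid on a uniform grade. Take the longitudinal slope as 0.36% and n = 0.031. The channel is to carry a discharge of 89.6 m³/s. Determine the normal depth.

y_n = 5.18 m

Manning's equation rearranged: A R^(2/3) = nQ / (1·√S) = 0.031 × 89.6 / (√0.0036) = 46.29.
Trying y = 4.03 m: A R^(2/3) = 29.61 — short.
Trying y = 5.18 m: A R^(2/3) = 46.29 — ≈ 46.29.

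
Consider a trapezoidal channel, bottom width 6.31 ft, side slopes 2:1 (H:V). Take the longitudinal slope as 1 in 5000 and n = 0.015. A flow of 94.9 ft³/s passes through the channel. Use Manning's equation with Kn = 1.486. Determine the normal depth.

Manning's equation rearranged: A R^(2/3) = nQ / (1.486·√S) = 0.015 × 94.9 / (1.486 × √0.0002) = 67.74.
At y = 3.65 ft: A R^(2/3) = 83.9 — too large.
At y = 3.29 ft: A R^(2/3) = 67.7 — close enough.

y_n = 3.29 ft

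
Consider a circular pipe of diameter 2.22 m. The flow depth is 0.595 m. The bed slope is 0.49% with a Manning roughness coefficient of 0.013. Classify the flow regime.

supercritical

For a circular section of diameter D = 2.22 m at depth y = 0.595 m, the central angle is θ = 2 arccos(1 − 2y/D) = 2.177 rad. Then A = (D²/8)(θ − sin θ) = 0.8345 m² and P = Dθ/2 = 2.416 m.
Hydraulic radius R = A/P = 0.8345/2.416 = 0.3454 m.
V = (1/n) R^(2/3) √S = (1/0.013) × 0.3454^(2/3) × √0.0049 = 2.651 m/s. Hydraulic depth D_h = A/T = 0.8345/1.967 = 0.4244 m.
Froude number Fr = V/√(g·D_h) = 2.651/√(9.81×0.4244) = 1.3, which is greater than 1, so the flow is supercritical.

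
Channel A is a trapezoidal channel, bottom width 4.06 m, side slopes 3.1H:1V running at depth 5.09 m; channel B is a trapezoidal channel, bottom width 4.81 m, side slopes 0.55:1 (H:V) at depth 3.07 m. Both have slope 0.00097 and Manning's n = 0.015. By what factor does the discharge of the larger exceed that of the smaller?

Channel A: With bottom width b = 4.06 m and side slope z = 3.1: A = (b + zy)y = (4.06 + 3.1×5.09)×5.09 = 101 m²; P = b + 2y√(1+z²) = 4.06 + 2×5.09×3.257 = 37.22 m. Hydraulic radius R = A/P = 101/37.22 = 2.713 m. Q_A = (1/0.015)·101·2.713^(2/3)·√0.00097 = 407.9 m³/s.
Channel B: With bottom width b = 4.81 m and side slope z = 0.55: A = (b + zy)y = (4.81 + 0.55×3.07)×3.07 = 19.95 m²; P = b + 2y√(1+z²) = 4.81 + 2×3.07×1.141 = 11.82 m. Hydraulic radius R = A/P = 19.95/11.82 = 1.688 m. Q_B = (1/0.015)·19.95·1.688^(2/3)·√0.00097 = 58.73 m³/s.
The larger discharge is 407.9 m³/s and the smaller is 58.73 m³/s; the ratio is 6.94.

6.94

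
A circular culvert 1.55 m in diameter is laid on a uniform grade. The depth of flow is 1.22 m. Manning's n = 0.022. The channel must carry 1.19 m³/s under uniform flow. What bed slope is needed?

S = 0.000737

For a circular section of diameter D = 1.55 m at depth y = 1.22 m, the central angle is θ = 2 arccos(1 − 2y/D) = 4.365 rad. Then A = (D²/8)(θ − sin θ) = 1.593 m² and P = Dθ/2 = 3.383 m.
Hydraulic radius R = A/P = 1.593/3.383 = 0.471 m.
From Manning's equation, S = [nQ / (1 A R^(2/3))]² = [0.022 × 1.19 / (1 × 1.593 × 0.471^(2/3))]² = 0.000737.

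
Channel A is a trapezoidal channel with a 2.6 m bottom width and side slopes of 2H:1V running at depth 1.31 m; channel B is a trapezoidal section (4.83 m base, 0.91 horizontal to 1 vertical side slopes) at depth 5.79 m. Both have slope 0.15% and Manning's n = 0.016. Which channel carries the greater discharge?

Channel A: With bottom width b = 2.6 m and side slope z = 2: A = (b + zy)y = (2.6 + 2×1.31)×1.31 = 6.838 m²; P = b + 2y√(1+z²) = 2.6 + 2×1.31×2.236 = 8.458 m. Hydraulic radius R = A/P = 6.838/8.458 = 0.8084 m. Q_A = (1/0.016)·6.838·0.8084^(2/3)·√0.0015 = 14.36 m³/s.
Channel B: With bottom width b = 4.83 m and side slope z = 0.91: A = (b + zy)y = (4.83 + 0.91×5.79)×5.79 = 58.47 m²; P = b + 2y√(1+z²) = 4.83 + 2×5.79×1.352 = 20.49 m. Hydraulic radius R = A/P = 58.47/20.49 = 2.854 m. Q_B = (1/0.016)·58.47·2.854^(2/3)·√0.0015 = 284.8 m³/s.
Q_A = 14.36 m³/s vs Q_B = 284.8 m³/s, so channel B carries more.

channel B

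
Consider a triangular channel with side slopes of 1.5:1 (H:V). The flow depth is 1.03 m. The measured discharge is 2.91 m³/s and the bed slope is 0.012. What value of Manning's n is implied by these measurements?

For a triangular section with side slope z = 1.5: A = zy² = 1.5×1.03² = 1.591 m²; P = 2y√(1+z²) = 2×1.03×1.803 = 3.714 m.
Hydraulic radius R = A/P = 1.591/3.714 = 0.4285 m.
Rearranging Manning's equation: n = (1/Q) A R^(2/3) S^(1/2) = (1/2.91) × 1.591 × 0.4285^(2/3) × √0.012 = 0.034.

n = 0.034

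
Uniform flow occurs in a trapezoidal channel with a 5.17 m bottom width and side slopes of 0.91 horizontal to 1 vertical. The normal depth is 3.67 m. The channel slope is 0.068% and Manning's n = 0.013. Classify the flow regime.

subcritical

With bottom width b = 5.17 m and side slope z = 0.91: A = (b + zy)y = (5.17 + 0.91×3.67)×3.67 = 31.23 m²; P = b + 2y√(1+z²) = 5.17 + 2×3.67×1.352 = 15.09 m.
Hydraulic radius R = A/P = 31.23/15.09 = 2.069 m.
V = (1/n) R^(2/3) √S = (1/0.013) × 2.069^(2/3) × √0.00068 = 3.257 m/s. Hydraulic depth D_h = A/T = 31.23/11.85 = 2.636 m.
Froude number Fr = V/√(g·D_h) = 3.257/√(9.81×2.636) = 0.641, which is less than 1, so the flow is subcritical.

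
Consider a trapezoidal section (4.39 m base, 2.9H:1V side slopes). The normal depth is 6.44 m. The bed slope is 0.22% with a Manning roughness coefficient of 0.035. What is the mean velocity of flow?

V = 3.02 m/s

With bottom width b = 4.39 m and side slope z = 2.9: A = (b + zy)y = (4.39 + 2.9×6.44)×6.44 = 148.5 m²; P = b + 2y√(1+z²) = 4.39 + 2×6.44×3.068 = 43.9 m.
Hydraulic radius R = A/P = 148.5/43.9 = 3.384 m.
From Manning's equation, V = (1/n) R^(2/3) S^(1/2) = (1/0.035) × 3.384^(2/3) × 0.0022^(1/2) = 3.02 m/s.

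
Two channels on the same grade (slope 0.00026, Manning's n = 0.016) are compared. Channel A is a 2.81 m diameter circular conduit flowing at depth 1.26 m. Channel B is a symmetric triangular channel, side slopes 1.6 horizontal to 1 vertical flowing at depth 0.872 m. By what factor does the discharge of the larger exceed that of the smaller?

3.24

Channel A: For a circular section of diameter D = 2.81 m at depth y = 1.26 m, the central angle is θ = 2 arccos(1 − 2y/D) = 2.935 rad. Then A = (D²/8)(θ − sin θ) = 2.694 m² and P = Dθ/2 = 4.123 m. Hydraulic radius R = A/P = 2.694/4.123 = 0.6534 m. Q_A = (1/0.016)·2.694·0.6534^(2/3)·√0.00026 = 2.044 m³/s.
Channel B: For a triangular section with side slope z = 1.6: A = zy² = 1.6×0.872² = 1.217 m²; P = 2y√(1+z²) = 2×0.872×1.887 = 3.291 m. Hydraulic radius R = A/P = 1.217/3.291 = 0.3697 m. Q_B = (1/0.016)·1.217·0.3697^(2/3)·√0.00026 = 0.6316 m³/s.
The larger discharge is 2.044 m³/s and the smaller is 0.6316 m³/s; the ratio is 3.24.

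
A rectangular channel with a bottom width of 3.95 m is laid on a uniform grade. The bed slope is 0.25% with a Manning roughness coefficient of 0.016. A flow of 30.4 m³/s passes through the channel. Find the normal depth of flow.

y_n = 2.35 m

Manning's equation rearranged: A R^(2/3) = nQ / (1·√S) = 0.016 × 30.4 / (√0.0025) = 9.728.
Trying y = 1.7 m: A R^(2/3) = 6.322 — low.
Trying y = 2.79 m: A R^(2/3) = 12.14 — high.
Trying y = 2.35 m: A R^(2/3) = 9.73 — matches.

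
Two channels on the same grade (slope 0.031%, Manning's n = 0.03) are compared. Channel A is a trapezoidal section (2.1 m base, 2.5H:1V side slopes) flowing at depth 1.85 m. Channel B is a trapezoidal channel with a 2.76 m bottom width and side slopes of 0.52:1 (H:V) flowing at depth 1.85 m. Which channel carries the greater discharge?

Channel A: With bottom width b = 2.1 m and side slope z = 2.5: A = (b + zy)y = (2.1 + 2.5×1.85)×1.85 = 12.44 m²; P = b + 2y√(1+z²) = 2.1 + 2×1.85×2.693 = 12.06 m. Hydraulic radius R = A/P = 12.44/12.06 = 1.031 m. Q_A = (1/0.03)·12.44·1.031^(2/3)·√0.00031 = 7.454 m³/s.
Channel B: With bottom width b = 2.76 m and side slope z = 0.52: A = (b + zy)y = (2.76 + 0.52×1.85)×1.85 = 6.886 m²; P = b + 2y√(1+z²) = 2.76 + 2×1.85×1.127 = 6.93 m. Hydraulic radius R = A/P = 6.886/6.93 = 0.9936 m. Q_B = (1/0.03)·6.886·0.9936^(2/3)·√0.00031 = 4.024 m³/s.
Q_A = 7.454 m³/s vs Q_B = 4.024 m³/s, so channel A carries more.

channel A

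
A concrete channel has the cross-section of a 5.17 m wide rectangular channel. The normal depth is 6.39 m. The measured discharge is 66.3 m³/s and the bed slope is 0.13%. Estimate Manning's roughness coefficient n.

n = 0.027

Flow area A = b·y = 5.17 × 6.39 = 33.04 m². Wetted perimeter P = b + 2y = 5.17 + 2×6.39 = 17.95 m.
Hydraulic radius R = A/P = 33.04/17.95 = 1.84 m.
Rearranging Manning's equation: n = (1/Q) A R^(2/3) S^(1/2) = (1/66.3) × 33.04 × 1.84^(2/3) × √0.0013 = 0.027.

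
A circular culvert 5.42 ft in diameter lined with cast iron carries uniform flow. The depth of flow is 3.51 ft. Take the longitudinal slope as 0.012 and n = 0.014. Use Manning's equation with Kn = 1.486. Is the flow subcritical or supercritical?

For a circular section of diameter D = 5.42 ft at depth y = 3.51 ft, the central angle is θ = 2 arccos(1 − 2y/D) = 3.741 rad. Then A = (D²/8)(θ − sin θ) = 15.81 ft² and P = Dθ/2 = 10.14 ft.
Hydraulic radius R = A/P = 15.81/10.14 = 1.559 ft.
V = (1.486/n) R^(2/3) √S = (1.486/0.014) × 1.559^(2/3) × √0.012 = 15.64 ft/s. Hydraulic depth D_h = A/T = 15.81/5.178 = 3.053 ft.
Froude number Fr = V/√(g·D_h) = 15.64/√(32.2×3.053) = 1.58, which is greater than 1, so the flow is supercritical.

supercritical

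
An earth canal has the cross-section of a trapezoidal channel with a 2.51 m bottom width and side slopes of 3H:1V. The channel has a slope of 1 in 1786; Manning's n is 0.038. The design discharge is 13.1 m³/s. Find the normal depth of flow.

Manning's equation rearranged: A R^(2/3) = nQ / (1·√S) = 0.038 × 13.1 / (√0.0005599) = 21.04.
Try y = 2.69 m: A R^(2/3) = 36.59 — high.
Try y = 1.83 m: A R^(2/3) = 15.02 — low.
Try y = 2.12 m: A R^(2/3) = 21.01 — close enough.

y_n = 2.12 m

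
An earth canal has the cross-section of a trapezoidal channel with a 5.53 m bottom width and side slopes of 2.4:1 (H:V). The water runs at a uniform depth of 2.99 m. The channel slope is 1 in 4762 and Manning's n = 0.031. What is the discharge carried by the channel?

With bottom width b = 5.53 m and side slope z = 2.4: A = (b + zy)y = (5.53 + 2.4×2.99)×2.99 = 37.99 m²; P = b + 2y√(1+z²) = 5.53 + 2×2.99×2.6 = 21.08 m.
Hydraulic radius R = A/P = 37.99/21.08 = 1.802 m.
Manning's equation: Q = (1/n) A R^(2/3) S^(1/2) = (1/0.031) × 37.99 × 1.802^(2/3) × 0.00021^(1/2) = 26.3 m³/s.

Q = 26.3 m³/s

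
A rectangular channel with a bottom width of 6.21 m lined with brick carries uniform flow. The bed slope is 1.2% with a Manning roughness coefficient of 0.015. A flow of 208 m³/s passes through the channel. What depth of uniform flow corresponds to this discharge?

y_n = 3.34 m

Manning's equation rearranged: A R^(2/3) = nQ / (1·√S) = 0.015 × 208 / (√0.012) = 28.48.
Trying y = 4.04 m: A R^(2/3) = 36.51 — too large.
Trying y = 2.92 m: A R^(2/3) = 23.81 — too small.
Trying y = 3.34 m: A R^(2/3) = 28.48 — matches.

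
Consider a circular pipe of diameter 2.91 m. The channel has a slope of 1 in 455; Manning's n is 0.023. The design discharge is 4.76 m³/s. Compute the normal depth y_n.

y_n = 1.34 m

Manning's equation rearranged: A R^(2/3) = nQ / (1·√S) = 0.023 × 4.76 / (√0.002198) = 2.335.
Try y = 1.06 m: A R^(2/3) = 1.525 — low.
Try y = 1.57 m: A R^(2/3) = 3.054 — high.
Try y = 1.34 m: A R^(2/3) = 2.334 — close enough.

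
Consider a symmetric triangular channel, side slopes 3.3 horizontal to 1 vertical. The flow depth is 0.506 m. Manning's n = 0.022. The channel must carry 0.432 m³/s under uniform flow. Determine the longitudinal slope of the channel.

S = 0.000838

For a triangular section with side slope z = 3.3: A = zy² = 3.3×0.506² = 0.8449 m²; P = 2y√(1+z²) = 2×0.506×3.448 = 3.49 m.
Hydraulic radius R = A/P = 0.8449/3.49 = 0.2421 m.
From Manning's equation, S = [nQ / (1 A R^(2/3))]² = [0.022 × 0.432 / (1 × 0.8449 × 0.2421^(2/3))]² = 0.000838.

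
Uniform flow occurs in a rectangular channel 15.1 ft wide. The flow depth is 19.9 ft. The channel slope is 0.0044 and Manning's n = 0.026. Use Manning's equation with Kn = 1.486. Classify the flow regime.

Flow area A = b·y = 15.1 × 19.9 = 300.5 ft². Wetted perimeter P = b + 2y = 15.1 + 2×19.9 = 54.9 ft.
Hydraulic radius R = A/P = 300.5/54.9 = 5.473 ft.
V = (1.486/n) R^(2/3) √S = (1.486/0.026) × 5.473^(2/3) × √0.0044 = 11.77 ft/s. Hydraulic depth D_h = A/T = 300.5/15.1 = 19.9 ft.
Froude number Fr = V/√(g·D_h) = 11.77/√(32.2×19.9) = 0.465, which is less than 1, so the flow is subcritical.

subcritical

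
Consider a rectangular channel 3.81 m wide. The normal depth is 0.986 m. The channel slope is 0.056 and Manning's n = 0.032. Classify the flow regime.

supercritical

Flow area A = b·y = 3.81 × 0.986 = 3.757 m². Wetted perimeter P = b + 2y = 3.81 + 2×0.986 = 5.782 m.
Hydraulic radius R = A/P = 3.757/5.782 = 0.6497 m.
V = (1/n) R^(2/3) √S = (1/0.032) × 0.6497^(2/3) × √0.056 = 5.547 m/s. Hydraulic depth D_h = A/T = 3.757/3.81 = 0.986 m.
Froude number Fr = V/√(g·D_h) = 5.547/√(9.81×0.986) = 1.78, which is greater than 1, so the flow is supercritical.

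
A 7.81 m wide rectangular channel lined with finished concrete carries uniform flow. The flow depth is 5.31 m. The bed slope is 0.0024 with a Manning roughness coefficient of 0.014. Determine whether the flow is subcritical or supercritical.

subcritical

Flow area A = b·y = 7.81 × 5.31 = 41.47 m². Wetted perimeter P = b + 2y = 7.81 + 2×5.31 = 18.43 m.
Hydraulic radius R = A/P = 41.47/18.43 = 2.25 m.
V = (1/n) R^(2/3) √S = (1/0.014) × 2.25^(2/3) × √0.0024 = 6.009 m/s. Hydraulic depth D_h = A/T = 41.47/7.81 = 5.31 m.
Froude number Fr = V/√(g·D_h) = 6.009/√(9.81×5.31) = 0.833, which is less than 1, so the flow is subcritical.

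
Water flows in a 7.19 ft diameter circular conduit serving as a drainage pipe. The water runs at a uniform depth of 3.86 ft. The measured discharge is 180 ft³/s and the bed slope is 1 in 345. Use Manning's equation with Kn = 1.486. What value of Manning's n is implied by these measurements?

For a circular section of diameter D = 7.19 ft at depth y = 3.86 ft, the central angle is θ = 2 arccos(1 − 2y/D) = 3.289 rad. Then A = (D²/8)(θ − sin θ) = 22.2 ft² and P = Dθ/2 = 11.82 ft.
Hydraulic radius R = A/P = 22.2/11.82 = 1.878 ft.
Rearranging Manning's equation: n = (1.486/Q) A R^(2/3) S^(1/2) = (1.486/180) × 22.2 × 1.878^(2/3) × √0.002899 = 0.015.

n = 0.015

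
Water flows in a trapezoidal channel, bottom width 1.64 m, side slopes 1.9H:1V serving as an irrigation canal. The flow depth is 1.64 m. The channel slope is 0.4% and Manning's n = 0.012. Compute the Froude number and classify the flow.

With bottom width b = 1.64 m and side slope z = 1.9: A = (b + zy)y = (1.64 + 1.9×1.64)×1.64 = 7.8 m²; P = b + 2y√(1+z²) = 1.64 + 2×1.64×2.147 = 8.682 m.
Hydraulic radius R = A/P = 7.8/8.682 = 0.8983 m.
V = (1/n) R^(2/3) √S = (1/0.012) × 0.8983^(2/3) × √0.004 = 4.907 m/s. Hydraulic depth D_h = A/T = 7.8/7.872 = 0.9908 m.
Froude number Fr = V/√(g·D_h) = 4.907/√(9.81×0.9908) = 1.57, which is greater than 1, so the flow is supercritical.

supercritical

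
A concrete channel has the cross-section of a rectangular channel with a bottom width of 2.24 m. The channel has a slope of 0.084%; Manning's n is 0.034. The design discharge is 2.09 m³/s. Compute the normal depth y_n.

Manning's equation rearranged: A R^(2/3) = nQ / (1·√S) = 0.034 × 2.09 / (√0.00084) = 2.452.
Trying y = 1.32 m: A R^(2/3) = 2.117 — short.
Trying y = 1.48 m: A R^(2/3) = 2.456 — close enough.

y_n = 1.48 m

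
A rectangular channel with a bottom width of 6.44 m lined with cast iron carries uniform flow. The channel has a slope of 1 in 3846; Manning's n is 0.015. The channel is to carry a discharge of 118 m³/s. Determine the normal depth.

Manning's equation rearranged: A R^(2/3) = nQ / (1·√S) = 0.015 × 118 / (√0.00026) = 109.8.
Trying y = 8.39 m: A R^(2/3) = 94.88 — too small.
Trying y = 10.7 m: A R^(2/3) = 126.1 — too large.
Trying y = 9.5 m: A R^(2/3) = 109.8 — matches.

y_n = 9.5 m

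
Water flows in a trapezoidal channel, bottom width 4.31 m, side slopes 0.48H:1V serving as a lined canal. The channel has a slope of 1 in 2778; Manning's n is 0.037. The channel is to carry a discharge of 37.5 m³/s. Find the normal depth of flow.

Manning's equation rearranged: A R^(2/3) = nQ / (1·√S) = 0.037 × 37.5 / (√0.00036) = 73.13.
Try y = 6.58 m: A R^(2/3) = 92.9 — high.
Try y = 4.23 m: A R^(2/3) = 41.98 — low.
Try y = 5.78 m: A R^(2/3) = 73.2 — close enough.

y_n = 5.78 m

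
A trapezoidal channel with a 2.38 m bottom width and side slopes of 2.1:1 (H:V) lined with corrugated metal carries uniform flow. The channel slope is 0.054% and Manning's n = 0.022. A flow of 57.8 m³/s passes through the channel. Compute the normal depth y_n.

y_n = 3.61 m

Manning's equation rearranged: A R^(2/3) = nQ / (1·√S) = 0.022 × 57.8 / (√0.00054) = 54.72.
At y = 2.87 m: A R^(2/3) = 32.09 — short.
At y = 4.32 m: A R^(2/3) = 83.71 — over.
At y = 3.61 m: A R^(2/3) = 54.69 — close enough.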